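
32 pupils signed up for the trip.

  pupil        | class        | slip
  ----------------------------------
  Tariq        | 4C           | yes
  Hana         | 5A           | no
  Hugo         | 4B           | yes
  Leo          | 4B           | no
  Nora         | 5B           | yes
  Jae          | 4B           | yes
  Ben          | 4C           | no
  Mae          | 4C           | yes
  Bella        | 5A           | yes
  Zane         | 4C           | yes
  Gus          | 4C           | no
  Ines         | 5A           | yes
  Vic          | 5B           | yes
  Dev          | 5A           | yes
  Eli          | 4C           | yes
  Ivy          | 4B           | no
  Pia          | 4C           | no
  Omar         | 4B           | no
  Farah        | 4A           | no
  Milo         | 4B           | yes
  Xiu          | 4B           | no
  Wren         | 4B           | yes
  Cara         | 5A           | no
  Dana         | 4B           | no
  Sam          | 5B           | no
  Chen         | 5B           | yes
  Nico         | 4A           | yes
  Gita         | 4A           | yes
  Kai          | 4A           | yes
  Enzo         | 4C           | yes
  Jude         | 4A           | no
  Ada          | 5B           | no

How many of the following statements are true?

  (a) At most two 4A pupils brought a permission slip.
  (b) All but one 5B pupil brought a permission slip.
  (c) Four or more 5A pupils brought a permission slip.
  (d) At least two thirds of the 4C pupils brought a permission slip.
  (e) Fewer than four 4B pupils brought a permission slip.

(a) 4A: |A| = 5, |A ∩ B| = 3; needs |A ∩ B| ≤ 2 — false.
(b) 5B: |A| = 5, |A ∩ B| = 3; needs |A ∖ B| = 1 — false.
(c) 5A: |A| = 5, |A ∩ B| = 3; needs |A ∩ B| ≥ 4 — false.
(d) 4C: |A| = 8, |A ∩ B| = 5; needs |A ∩ B| / |A| ≥ 2/3 — false.
(e) 4B: |A| = 9, |A ∩ B| = 4; needs |A ∩ B| < 4 — false.

0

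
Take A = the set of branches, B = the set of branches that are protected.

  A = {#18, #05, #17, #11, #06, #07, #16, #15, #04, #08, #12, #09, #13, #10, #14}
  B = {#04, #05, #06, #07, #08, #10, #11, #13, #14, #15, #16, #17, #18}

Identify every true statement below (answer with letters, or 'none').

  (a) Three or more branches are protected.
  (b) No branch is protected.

(a)

|A| = 15, |A ∩ B| = 13, |A ∖ B| = 2.
(a) |A ∩ B| ≥ 3: holds.
(b) A ∩ B = ∅ (|A ∩ B| = 0): fails.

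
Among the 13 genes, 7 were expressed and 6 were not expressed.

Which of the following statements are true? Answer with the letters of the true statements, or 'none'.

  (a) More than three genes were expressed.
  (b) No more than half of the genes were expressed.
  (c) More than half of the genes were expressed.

|A| = 13, |A ∩ B| = 7, |A ∖ B| = 6.
(a) |A ∩ B| > 3: holds.
(b) |A ∩ B| ≤ |A ∖ B|: fails.
(c) |A ∩ B| > |A ∖ B|: holds.

(a), (c)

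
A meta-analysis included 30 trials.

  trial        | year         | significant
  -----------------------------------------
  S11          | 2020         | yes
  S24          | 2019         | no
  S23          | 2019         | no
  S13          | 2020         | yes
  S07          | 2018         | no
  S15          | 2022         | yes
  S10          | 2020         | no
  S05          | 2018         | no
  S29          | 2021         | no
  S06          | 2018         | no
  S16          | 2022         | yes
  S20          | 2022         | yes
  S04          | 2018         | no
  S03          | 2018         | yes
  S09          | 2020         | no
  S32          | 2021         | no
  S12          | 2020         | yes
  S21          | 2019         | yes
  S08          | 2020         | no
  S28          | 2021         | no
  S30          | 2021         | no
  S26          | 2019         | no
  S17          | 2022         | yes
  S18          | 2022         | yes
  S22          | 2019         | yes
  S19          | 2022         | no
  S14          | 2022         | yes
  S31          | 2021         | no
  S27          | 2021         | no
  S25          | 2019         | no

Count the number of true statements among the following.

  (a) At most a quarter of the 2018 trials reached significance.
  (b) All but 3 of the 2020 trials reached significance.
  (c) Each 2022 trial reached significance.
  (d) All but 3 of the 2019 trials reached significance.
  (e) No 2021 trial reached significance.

3

(a) 2018: |A| = 5, |A ∩ B| = 1; needs |A ∩ B| / |A| ≤ 1/4 — true.
(b) 2020: |A| = 6, |A ∩ B| = 3; needs |A ∖ B| = 3 — true.
(c) 2022: |A| = 7, |A ∩ B| = 6; needs A ⊆ B, i.e. every element of A is in B (|A ∖ B| = 0) — false.
(d) 2019: |A| = 6, |A ∩ B| = 2; needs |A ∖ B| = 3 — false.
(e) 2021: |A| = 6, |A ∩ B| = 0; needs A ∩ B = ∅ (|A ∩ B| = 0) — true.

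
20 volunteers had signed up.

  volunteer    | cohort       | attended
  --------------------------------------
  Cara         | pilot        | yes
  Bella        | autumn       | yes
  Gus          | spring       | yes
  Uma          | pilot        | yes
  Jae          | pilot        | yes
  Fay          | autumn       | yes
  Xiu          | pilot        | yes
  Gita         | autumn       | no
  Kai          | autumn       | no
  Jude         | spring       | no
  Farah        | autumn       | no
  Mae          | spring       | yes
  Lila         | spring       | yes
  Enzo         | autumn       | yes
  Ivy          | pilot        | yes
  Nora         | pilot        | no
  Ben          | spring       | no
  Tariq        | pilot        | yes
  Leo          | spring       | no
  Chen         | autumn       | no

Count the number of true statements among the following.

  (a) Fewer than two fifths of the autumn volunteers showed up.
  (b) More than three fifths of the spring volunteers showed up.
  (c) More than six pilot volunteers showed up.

(a) autumn: |A| = 7, |A ∩ B| = 3; needs |A ∩ B| / |A| < 2/5 — false.
(b) spring: |A| = 6, |A ∩ B| = 3; needs |A ∩ B| / |A| > 3/5 — false.
(c) pilot: |A| = 7, |A ∩ B| = 6; needs |A ∩ B| > 6 — false.

0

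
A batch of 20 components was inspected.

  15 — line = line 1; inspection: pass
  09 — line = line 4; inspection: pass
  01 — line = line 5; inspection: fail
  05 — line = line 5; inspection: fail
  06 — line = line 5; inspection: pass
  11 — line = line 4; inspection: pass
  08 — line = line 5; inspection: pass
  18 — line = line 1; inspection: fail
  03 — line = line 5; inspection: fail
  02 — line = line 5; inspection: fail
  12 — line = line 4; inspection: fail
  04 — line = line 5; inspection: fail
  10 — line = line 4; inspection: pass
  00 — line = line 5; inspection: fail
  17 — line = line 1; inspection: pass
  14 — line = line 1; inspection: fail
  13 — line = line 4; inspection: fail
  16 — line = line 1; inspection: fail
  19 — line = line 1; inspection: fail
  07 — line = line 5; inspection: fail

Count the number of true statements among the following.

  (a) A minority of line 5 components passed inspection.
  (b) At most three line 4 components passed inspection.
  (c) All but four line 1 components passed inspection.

3

(a) line 5: |A| = 9, |A ∩ B| = 2; needs |A ∩ B| < |A ∖ B| — true.
(b) line 4: |A| = 5, |A ∩ B| = 3; needs |A ∩ B| ≤ 3 — true.
(c) line 1: |A| = 6, |A ∩ B| = 2; needs |A ∖ B| = 4 — true.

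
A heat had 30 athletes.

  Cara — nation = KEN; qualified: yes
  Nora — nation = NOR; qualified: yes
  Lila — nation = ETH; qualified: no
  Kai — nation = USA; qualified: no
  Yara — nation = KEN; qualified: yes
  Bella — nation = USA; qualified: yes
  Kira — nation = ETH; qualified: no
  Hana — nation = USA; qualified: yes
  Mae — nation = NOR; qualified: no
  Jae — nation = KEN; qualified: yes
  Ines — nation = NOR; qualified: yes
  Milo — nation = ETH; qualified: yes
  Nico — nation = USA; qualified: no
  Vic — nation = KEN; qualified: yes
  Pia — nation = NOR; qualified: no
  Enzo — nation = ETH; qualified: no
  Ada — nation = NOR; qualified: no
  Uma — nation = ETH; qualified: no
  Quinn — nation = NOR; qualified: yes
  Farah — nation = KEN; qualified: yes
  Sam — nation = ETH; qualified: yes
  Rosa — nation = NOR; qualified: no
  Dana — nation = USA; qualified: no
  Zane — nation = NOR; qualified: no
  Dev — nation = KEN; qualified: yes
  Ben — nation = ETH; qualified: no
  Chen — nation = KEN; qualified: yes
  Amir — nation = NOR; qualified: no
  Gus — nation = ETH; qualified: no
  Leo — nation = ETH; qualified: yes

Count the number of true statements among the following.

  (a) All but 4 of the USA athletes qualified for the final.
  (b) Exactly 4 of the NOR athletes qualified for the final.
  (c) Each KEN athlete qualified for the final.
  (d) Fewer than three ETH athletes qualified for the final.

(a) USA: |A| = 5, |A ∩ B| = 2; needs |A ∖ B| = 4 — false.
(b) NOR: |A| = 9, |A ∩ B| = 3; needs |A ∩ B| = 4 — false.
(c) KEN: |A| = 7, |A ∩ B| = 7; needs A ⊆ B, i.e. every element of A is in B (|A ∖ B| = 0) — true.
(d) ETH: |A| = 9, |A ∩ B| = 3; needs |A ∩ B| < 3 — false.

1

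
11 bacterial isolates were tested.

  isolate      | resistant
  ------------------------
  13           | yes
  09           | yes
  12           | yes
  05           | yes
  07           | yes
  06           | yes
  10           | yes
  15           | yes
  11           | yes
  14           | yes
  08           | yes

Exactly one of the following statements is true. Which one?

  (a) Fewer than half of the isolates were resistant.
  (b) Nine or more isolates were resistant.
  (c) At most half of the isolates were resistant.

(b)

|A| = 11, |A ∩ B| = 11, |A ∖ B| = 0.
(a) requires |A ∩ B| < |A ∖ B|: false.
(b) requires |A ∩ B| ≥ 9: true.
(c) requires |A ∩ B| ≤ |A ∖ B|: false.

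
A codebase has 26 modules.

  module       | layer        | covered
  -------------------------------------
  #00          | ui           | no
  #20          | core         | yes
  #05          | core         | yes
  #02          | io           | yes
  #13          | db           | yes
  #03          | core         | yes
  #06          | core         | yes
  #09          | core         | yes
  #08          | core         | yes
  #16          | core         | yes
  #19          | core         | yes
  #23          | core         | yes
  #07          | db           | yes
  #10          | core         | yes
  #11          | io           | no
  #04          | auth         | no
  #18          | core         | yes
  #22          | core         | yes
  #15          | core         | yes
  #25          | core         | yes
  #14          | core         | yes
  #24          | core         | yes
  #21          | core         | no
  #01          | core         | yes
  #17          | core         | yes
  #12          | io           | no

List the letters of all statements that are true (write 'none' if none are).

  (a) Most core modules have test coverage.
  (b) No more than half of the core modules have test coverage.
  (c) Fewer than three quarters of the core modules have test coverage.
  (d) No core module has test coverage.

(a)

|A| = 19, |A ∩ B| = 18, |A ∖ B| = 1.
(a) |A ∩ B| > |A ∖ B|: holds.
(b) |A ∩ B| ≤ |A ∖ B|: fails.
(c) |A ∩ B| / |A| < 3/4: fails.
(d) A ∩ B = ∅ (|A ∩ B| = 0): fails.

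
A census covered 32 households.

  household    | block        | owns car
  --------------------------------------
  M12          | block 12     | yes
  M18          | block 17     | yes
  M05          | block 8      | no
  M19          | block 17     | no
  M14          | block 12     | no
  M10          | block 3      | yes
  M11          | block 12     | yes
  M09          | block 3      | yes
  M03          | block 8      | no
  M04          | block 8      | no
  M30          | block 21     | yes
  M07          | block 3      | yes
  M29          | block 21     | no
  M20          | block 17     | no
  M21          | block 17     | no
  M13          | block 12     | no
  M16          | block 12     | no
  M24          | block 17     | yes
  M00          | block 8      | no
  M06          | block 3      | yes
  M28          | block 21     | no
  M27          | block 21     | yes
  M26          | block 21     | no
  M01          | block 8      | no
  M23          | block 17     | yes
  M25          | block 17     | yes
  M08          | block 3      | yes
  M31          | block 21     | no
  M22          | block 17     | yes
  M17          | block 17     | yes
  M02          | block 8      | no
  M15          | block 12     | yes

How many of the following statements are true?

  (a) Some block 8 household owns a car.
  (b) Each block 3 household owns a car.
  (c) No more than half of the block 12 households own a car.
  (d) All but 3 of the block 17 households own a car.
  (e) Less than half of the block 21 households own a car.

4

(a) block 8: |A| = 6, |A ∩ B| = 0; needs A ∩ B ≠ ∅ (|A ∩ B| ≥ 1) — false.
(b) block 3: |A| = 5, |A ∩ B| = 5; needs A ⊆ B, i.e. every element of A is in B (|A ∖ B| = 0) — true.
(c) block 12: |A| = 6, |A ∩ B| = 3; needs |A ∩ B| ≤ |A ∖ B| — true.
(d) block 17: |A| = 9, |A ∩ B| = 6; needs |A ∖ B| = 3 — true.
(e) block 21: |A| = 6, |A ∩ B| = 2; needs |A ∩ B| < |A ∖ B| — true.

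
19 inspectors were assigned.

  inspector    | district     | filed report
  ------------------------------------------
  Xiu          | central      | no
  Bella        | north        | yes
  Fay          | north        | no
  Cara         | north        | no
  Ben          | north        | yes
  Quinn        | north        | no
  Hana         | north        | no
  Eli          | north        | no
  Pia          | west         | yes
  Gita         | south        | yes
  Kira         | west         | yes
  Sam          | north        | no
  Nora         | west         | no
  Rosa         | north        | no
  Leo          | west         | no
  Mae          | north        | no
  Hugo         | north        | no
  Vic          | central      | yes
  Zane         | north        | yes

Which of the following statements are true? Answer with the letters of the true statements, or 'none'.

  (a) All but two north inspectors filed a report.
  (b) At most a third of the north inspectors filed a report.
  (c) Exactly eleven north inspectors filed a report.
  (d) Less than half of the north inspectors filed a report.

|A| = 12, |A ∩ B| = 3, |A ∖ B| = 9.
(a) |A ∖ B| = 2: fails.
(b) |A ∩ B| / |A| ≤ 1/3: holds.
(c) |A ∩ B| = 11: fails.
(d) |A ∩ B| < |A ∖ B|: holds.

(b), (d)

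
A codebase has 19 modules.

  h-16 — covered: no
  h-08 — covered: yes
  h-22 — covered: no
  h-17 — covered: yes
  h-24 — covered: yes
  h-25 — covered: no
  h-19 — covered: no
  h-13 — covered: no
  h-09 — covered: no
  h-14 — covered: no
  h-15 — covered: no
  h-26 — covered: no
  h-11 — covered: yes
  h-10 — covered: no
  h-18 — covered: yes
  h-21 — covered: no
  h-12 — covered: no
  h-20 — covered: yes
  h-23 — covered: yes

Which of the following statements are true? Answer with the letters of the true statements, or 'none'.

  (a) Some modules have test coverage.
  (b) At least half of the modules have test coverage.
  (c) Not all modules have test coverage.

(a), (c)

|A| = 19, |A ∩ B| = 7, |A ∖ B| = 12.
(a) A ∩ B ≠ ∅ (|A ∩ B| ≥ 1): holds.
(b) |A ∩ B| ≥ |A ∖ B|: fails.
(c) A ⊄ B (|A ∖ B| ≥ 1): holds.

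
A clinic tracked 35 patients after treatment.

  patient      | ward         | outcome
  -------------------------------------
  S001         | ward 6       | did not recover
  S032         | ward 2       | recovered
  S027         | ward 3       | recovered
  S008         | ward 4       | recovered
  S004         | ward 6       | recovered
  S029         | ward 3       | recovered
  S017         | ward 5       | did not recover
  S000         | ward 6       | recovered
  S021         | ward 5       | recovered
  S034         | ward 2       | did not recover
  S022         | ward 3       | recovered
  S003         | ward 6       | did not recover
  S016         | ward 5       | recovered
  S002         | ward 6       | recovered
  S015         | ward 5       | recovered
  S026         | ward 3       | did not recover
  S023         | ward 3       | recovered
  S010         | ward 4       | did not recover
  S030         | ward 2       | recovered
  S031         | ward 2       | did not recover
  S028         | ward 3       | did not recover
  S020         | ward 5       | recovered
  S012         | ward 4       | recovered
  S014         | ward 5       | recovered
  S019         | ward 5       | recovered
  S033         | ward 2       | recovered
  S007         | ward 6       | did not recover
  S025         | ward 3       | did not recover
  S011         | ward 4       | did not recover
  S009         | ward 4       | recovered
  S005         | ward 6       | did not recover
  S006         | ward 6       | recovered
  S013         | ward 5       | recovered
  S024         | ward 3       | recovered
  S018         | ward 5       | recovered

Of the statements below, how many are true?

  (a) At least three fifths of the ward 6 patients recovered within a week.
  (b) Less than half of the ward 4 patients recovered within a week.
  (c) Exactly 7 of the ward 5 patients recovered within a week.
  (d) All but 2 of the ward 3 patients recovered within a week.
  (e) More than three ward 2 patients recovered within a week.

(a) ward 6: |A| = 8, |A ∩ B| = 4; needs |A ∩ B| / |A| ≥ 3/5 — false.
(b) ward 4: |A| = 5, |A ∩ B| = 3; needs |A ∩ B| < |A ∖ B| — false.
(c) ward 5: |A| = 9, |A ∩ B| = 8; needs |A ∩ B| = 7 — false.
(d) ward 3: |A| = 8, |A ∩ B| = 5; needs |A ∖ B| = 2 — false.
(e) ward 2: |A| = 5, |A ∩ B| = 3; needs |A ∩ B| > 3 — false.

0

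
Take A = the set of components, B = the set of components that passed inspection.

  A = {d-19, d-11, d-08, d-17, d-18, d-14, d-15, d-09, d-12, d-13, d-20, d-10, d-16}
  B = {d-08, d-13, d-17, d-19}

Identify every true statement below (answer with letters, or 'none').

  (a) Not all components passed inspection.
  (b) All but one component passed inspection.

|A| = 13, |A ∩ B| = 4, |A ∖ B| = 9.
(a) A ⊄ B (|A ∖ B| ≥ 1): holds.
(b) |A ∖ B| = 1: fails.

(a)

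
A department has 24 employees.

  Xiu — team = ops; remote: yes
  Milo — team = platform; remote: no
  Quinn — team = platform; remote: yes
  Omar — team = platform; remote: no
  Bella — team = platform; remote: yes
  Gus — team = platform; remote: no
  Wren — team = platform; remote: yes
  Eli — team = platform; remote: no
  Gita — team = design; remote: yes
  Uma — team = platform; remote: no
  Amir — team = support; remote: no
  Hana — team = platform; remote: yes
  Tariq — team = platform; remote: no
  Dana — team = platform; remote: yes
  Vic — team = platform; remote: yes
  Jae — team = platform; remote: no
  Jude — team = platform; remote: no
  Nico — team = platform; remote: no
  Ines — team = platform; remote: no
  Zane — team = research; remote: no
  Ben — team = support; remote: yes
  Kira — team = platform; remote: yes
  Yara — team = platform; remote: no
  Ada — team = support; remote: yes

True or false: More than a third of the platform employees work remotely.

Truth condition: |A ∩ B| / |A| > 1/3.
|A| = 18, |A ∩ B| = 7, |A ∖ B| = 11.
|A ∩ B|/|A| = 7/18, so the statement is true.

True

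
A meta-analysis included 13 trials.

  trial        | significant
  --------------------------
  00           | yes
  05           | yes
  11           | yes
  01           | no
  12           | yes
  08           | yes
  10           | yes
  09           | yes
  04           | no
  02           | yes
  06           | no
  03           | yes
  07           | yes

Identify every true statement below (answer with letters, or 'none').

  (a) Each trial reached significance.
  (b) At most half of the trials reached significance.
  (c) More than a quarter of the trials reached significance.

|A| = 13, |A ∩ B| = 10, |A ∖ B| = 3.
(a) A ⊆ B, i.e. every element of A is in B (|A ∖ B| = 0): fails.
(b) |A ∩ B| ≤ |A ∖ B|: fails.
(c) |A ∩ B| / |A| > 1/4: holds.

(c)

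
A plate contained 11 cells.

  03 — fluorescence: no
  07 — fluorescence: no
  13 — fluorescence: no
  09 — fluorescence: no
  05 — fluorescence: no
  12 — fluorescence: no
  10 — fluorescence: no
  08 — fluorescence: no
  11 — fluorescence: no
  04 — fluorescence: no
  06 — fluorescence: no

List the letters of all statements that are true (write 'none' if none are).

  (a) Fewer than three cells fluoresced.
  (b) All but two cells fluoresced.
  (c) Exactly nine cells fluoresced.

|A| = 11, |A ∩ B| = 0, |A ∖ B| = 11.
(a) |A ∩ B| < 3: holds.
(b) |A ∖ B| = 2: fails.
(c) |A ∩ B| = 9: fails.

(a)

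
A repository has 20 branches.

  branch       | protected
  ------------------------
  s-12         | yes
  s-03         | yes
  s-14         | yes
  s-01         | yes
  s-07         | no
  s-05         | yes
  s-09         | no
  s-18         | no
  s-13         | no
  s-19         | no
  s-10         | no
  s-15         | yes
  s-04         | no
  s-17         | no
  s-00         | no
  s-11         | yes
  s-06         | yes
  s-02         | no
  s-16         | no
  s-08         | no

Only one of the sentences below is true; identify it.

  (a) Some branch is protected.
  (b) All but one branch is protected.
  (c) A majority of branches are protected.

|A| = 20, |A ∩ B| = 8, |A ∖ B| = 12.
(a) requires A ∩ B ≠ ∅ (|A ∩ B| ≥ 1): true.
(b) requires |A ∖ B| = 1: false.
(c) requires |A ∩ B| > |A ∖ B|: false.

(a)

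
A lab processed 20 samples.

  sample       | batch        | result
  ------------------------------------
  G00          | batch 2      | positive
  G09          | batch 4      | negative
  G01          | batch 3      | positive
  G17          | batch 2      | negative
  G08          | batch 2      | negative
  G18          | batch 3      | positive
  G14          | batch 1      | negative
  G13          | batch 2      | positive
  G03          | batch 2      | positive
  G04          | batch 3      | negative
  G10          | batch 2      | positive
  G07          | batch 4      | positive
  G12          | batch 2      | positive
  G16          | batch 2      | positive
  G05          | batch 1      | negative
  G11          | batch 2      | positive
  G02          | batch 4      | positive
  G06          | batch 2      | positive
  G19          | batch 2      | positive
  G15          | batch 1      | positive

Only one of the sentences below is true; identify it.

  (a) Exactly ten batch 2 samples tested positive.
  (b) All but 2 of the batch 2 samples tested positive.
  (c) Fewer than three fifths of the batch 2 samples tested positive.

(b)

|A| = 11, |A ∩ B| = 9, |A ∖ B| = 2.
(a) requires |A ∩ B| = 10: false.
(b) requires |A ∖ B| = 2: true.
(c) requires |A ∩ B| / |A| < 3/5: false.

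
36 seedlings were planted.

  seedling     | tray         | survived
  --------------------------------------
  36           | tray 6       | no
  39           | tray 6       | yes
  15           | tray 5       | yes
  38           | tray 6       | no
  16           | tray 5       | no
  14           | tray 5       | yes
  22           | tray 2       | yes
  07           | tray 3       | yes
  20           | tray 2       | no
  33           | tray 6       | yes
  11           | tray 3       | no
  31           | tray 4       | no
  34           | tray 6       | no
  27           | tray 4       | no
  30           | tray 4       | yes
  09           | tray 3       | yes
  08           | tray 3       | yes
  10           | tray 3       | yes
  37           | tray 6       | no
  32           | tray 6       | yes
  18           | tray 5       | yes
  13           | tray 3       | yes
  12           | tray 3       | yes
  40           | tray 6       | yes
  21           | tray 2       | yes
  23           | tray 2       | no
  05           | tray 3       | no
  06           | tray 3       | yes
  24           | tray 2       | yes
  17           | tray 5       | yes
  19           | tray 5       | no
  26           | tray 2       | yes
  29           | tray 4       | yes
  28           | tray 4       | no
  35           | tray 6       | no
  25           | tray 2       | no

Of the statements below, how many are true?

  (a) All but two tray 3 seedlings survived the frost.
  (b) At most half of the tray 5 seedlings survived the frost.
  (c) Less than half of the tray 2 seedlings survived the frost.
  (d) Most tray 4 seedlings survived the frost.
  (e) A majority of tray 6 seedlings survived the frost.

1

(a) tray 3: |A| = 9, |A ∩ B| = 7; needs |A ∖ B| = 2 — true.
(b) tray 5: |A| = 6, |A ∩ B| = 4; needs |A ∩ B| ≤ |A ∖ B| — false.
(c) tray 2: |A| = 7, |A ∩ B| = 4; needs |A ∩ B| < |A ∖ B| — false.
(d) tray 4: |A| = 5, |A ∩ B| = 2; needs |A ∩ B| > |A ∖ B| — false.
(e) tray 6: |A| = 9, |A ∩ B| = 4; needs |A ∩ B| > |A ∖ B| — false.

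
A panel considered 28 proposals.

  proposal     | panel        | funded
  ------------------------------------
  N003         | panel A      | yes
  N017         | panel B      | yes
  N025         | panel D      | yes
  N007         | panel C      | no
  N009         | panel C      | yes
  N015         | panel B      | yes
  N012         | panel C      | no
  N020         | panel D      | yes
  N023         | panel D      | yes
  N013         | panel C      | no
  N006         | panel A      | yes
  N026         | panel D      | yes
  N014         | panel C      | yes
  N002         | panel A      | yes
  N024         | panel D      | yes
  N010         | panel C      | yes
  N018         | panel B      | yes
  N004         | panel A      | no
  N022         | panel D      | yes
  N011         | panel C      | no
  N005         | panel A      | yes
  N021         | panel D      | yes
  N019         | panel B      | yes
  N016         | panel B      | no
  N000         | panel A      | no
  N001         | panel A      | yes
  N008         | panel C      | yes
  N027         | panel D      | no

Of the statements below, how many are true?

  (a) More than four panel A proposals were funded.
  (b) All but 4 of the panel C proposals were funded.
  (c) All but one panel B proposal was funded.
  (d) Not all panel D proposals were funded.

4

(a) panel A: |A| = 7, |A ∩ B| = 5; needs |A ∩ B| > 4 — true.
(b) panel C: |A| = 8, |A ∩ B| = 4; needs |A ∖ B| = 4 — true.
(c) panel B: |A| = 5, |A ∩ B| = 4; needs |A ∖ B| = 1 — true.
(d) panel D: |A| = 8, |A ∩ B| = 7; needs A ⊄ B (|A ∖ B| ≥ 1) — true.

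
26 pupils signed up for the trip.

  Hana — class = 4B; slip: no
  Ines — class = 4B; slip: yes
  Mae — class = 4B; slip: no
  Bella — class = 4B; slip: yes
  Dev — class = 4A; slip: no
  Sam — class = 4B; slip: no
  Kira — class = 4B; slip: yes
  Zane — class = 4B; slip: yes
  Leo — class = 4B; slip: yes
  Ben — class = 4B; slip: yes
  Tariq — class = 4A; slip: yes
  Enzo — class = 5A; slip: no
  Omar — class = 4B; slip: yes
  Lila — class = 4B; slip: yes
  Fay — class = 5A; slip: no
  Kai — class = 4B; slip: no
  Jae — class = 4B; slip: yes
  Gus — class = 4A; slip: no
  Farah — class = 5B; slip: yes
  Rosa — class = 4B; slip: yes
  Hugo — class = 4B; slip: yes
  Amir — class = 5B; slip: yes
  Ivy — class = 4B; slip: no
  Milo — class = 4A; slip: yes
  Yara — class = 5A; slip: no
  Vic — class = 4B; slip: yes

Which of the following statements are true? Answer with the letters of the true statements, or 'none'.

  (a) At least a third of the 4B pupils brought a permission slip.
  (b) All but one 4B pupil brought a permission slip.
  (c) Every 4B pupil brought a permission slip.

|A| = 17, |A ∩ B| = 12, |A ∖ B| = 5.
(a) |A ∩ B| / |A| ≥ 1/3: holds.
(b) |A ∖ B| = 1: fails.
(c) A ⊆ B, i.e. every element of A is in B (|A ∖ B| = 0): fails.

(a)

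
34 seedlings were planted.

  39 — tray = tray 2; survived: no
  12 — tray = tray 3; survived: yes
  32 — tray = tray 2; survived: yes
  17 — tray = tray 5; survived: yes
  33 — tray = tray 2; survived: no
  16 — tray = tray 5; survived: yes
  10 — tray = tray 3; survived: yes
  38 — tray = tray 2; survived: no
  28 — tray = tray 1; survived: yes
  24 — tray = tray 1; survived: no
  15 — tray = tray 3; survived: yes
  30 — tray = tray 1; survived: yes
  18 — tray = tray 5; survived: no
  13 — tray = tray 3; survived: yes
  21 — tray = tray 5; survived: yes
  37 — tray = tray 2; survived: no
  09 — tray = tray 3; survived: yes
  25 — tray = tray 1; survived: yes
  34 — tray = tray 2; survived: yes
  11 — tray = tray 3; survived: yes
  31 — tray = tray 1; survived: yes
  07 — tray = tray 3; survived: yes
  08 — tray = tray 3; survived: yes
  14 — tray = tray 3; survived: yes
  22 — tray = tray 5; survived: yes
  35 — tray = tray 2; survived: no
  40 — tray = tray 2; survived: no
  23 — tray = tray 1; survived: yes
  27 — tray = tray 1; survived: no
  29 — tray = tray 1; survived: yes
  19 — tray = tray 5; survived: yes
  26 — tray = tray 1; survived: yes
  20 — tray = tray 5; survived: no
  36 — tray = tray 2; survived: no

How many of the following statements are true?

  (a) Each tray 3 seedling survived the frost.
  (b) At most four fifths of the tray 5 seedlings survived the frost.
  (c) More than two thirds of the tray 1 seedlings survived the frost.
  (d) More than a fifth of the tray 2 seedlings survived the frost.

4

(a) tray 3: |A| = 9, |A ∩ B| = 9; needs A ⊆ B, i.e. every element of A is in B (|A ∖ B| = 0) — true.
(b) tray 5: |A| = 7, |A ∩ B| = 5; needs |A ∩ B| / |A| ≤ 4/5 — true.
(c) tray 1: |A| = 9, |A ∩ B| = 7; needs |A ∩ B| / |A| > 2/3 — true.
(d) tray 2: |A| = 9, |A ∩ B| = 2; needs |A ∩ B| / |A| > 1/5 — true.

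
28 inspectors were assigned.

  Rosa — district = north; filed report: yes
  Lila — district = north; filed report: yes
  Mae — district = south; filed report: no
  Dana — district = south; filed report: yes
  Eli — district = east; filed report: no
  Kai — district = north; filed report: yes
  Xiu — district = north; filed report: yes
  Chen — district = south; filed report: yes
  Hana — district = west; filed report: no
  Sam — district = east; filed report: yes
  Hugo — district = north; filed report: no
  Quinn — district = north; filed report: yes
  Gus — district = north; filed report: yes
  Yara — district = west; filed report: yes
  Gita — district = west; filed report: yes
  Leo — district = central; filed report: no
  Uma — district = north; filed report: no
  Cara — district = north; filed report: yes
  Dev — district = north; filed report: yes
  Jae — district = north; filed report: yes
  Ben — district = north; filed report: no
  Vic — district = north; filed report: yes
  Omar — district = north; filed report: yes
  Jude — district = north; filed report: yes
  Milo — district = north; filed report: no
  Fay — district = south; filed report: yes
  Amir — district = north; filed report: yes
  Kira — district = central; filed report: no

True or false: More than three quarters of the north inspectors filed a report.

True

The determiner here denotes the relation: |A ∩ B| / |A| > 3/4.
|A| = 17, |A ∩ B| = 13, |A ∖ B| = 4.
|A ∩ B|/|A| = 13/17, so the statement is true.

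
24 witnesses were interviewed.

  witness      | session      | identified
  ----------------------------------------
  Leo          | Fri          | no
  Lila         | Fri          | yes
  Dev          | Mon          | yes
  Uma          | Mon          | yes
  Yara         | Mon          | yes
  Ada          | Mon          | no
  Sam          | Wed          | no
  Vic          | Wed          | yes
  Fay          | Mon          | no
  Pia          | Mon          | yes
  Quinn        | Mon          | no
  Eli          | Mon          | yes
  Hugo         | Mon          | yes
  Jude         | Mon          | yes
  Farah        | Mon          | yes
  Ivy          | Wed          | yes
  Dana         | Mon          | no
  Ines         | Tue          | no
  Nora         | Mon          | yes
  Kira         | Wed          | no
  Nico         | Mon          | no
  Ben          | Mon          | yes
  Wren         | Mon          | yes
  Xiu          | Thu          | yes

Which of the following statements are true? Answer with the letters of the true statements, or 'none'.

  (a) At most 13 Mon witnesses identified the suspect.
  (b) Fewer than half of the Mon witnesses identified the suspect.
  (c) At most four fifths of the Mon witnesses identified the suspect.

|A| = 16, |A ∩ B| = 11, |A ∖ B| = 5.
(a) |A ∩ B| ≤ 13: holds.
(b) |A ∩ B| < |A ∖ B|: fails.
(c) |A ∩ B| / |A| ≤ 4/5: holds.

(a), (c)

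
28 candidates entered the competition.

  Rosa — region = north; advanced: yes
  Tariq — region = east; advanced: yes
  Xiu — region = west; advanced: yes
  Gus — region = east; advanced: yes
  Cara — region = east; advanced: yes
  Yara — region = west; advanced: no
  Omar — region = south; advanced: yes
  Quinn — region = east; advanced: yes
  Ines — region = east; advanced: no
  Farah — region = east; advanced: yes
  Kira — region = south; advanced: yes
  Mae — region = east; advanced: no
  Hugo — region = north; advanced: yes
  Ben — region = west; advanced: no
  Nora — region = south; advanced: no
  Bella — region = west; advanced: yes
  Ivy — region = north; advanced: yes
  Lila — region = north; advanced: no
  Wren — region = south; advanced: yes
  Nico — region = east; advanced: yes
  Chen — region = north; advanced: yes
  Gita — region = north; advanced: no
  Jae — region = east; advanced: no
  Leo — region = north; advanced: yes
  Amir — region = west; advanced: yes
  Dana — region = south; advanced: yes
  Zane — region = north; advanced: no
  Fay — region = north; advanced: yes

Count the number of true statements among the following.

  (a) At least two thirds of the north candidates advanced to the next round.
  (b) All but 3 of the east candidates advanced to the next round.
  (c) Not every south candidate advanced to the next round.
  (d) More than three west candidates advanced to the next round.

(a) north: |A| = 9, |A ∩ B| = 6; needs |A ∩ B| / |A| ≥ 2/3 — true.
(b) east: |A| = 9, |A ∩ B| = 6; needs |A ∖ B| = 3 — true.
(c) south: |A| = 5, |A ∩ B| = 4; needs A ⊄ B (|A ∖ B| ≥ 1) — true.
(d) west: |A| = 5, |A ∩ B| = 3; needs |A ∩ B| > 3 — false.

3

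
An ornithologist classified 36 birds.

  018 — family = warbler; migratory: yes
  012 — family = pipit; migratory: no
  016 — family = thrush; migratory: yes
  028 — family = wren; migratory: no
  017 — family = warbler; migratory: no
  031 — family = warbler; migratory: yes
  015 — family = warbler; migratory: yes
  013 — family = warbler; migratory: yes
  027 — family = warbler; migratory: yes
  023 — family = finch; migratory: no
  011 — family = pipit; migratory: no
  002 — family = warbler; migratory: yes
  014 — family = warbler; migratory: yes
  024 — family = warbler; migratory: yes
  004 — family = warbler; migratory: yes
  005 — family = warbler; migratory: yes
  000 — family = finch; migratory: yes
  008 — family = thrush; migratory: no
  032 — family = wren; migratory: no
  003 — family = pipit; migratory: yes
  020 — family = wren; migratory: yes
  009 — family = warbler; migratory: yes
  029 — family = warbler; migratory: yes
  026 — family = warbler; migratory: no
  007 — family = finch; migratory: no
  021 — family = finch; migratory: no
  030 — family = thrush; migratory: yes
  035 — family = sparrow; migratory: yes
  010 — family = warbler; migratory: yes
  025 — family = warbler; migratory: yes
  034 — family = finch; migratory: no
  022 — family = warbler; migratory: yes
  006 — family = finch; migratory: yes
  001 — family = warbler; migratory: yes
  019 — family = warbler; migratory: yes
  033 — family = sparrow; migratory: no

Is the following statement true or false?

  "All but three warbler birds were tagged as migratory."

False

Truth condition: |A ∖ B| = 3.
|A| = 19, |A ∩ B| = 17, |A ∖ B| = 2.
|A ∖ B| = 2, so the statement is false.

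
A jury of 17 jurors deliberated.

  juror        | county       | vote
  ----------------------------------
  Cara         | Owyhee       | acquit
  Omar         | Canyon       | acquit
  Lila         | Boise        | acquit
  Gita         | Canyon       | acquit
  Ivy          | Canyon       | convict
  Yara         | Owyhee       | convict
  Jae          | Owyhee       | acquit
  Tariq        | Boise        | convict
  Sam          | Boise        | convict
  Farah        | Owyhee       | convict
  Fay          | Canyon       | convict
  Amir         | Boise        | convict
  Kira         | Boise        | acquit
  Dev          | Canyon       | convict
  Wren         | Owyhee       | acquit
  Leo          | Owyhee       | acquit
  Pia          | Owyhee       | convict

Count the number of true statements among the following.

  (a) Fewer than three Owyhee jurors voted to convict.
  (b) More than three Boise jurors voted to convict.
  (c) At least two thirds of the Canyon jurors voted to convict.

(a) Owyhee: |A| = 7, |A ∩ B| = 3; needs |A ∩ B| < 3 — false.
(b) Boise: |A| = 5, |A ∩ B| = 3; needs |A ∩ B| > 3 — false.
(c) Canyon: |A| = 5, |A ∩ B| = 3; needs |A ∩ B| / |A| ≥ 2/3 — false.

0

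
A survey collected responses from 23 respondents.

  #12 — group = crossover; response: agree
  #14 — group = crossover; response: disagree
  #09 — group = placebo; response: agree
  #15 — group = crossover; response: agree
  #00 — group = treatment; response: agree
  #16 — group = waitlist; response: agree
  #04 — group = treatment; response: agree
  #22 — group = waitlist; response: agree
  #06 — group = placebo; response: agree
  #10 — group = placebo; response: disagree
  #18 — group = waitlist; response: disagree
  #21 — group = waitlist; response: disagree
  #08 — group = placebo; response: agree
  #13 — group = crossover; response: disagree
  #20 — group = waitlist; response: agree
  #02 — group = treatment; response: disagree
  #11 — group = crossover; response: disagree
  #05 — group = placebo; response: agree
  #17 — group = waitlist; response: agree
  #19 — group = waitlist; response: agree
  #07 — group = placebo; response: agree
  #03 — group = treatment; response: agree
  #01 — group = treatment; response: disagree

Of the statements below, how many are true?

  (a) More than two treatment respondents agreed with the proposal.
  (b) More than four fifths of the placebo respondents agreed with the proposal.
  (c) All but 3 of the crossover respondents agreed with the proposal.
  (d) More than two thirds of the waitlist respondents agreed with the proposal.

4

(a) treatment: |A| = 5, |A ∩ B| = 3; needs |A ∩ B| > 2 — true.
(b) placebo: |A| = 6, |A ∩ B| = 5; needs |A ∩ B| / |A| > 4/5 — true.
(c) crossover: |A| = 5, |A ∩ B| = 2; needs |A ∖ B| = 3 — true.
(d) waitlist: |A| = 7, |A ∩ B| = 5; needs |A ∩ B| / |A| > 2/3 — true.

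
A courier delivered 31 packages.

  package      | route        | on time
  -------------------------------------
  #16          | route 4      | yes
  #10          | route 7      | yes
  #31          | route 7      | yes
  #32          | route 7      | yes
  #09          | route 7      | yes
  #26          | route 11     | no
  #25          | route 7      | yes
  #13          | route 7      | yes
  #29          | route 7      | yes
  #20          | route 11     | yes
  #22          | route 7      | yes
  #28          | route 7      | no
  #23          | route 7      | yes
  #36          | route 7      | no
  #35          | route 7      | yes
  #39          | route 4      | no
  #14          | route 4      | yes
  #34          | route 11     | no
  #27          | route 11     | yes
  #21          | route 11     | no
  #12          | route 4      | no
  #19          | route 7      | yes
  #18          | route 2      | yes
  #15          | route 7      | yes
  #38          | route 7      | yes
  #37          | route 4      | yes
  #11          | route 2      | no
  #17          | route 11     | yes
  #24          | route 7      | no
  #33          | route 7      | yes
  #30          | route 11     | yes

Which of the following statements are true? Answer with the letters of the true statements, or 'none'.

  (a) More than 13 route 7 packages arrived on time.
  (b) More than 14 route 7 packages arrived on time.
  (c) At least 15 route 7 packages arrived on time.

(a)

|A| = 17, |A ∩ B| = 14, |A ∖ B| = 3.
(a) |A ∩ B| > 13: holds.
(b) |A ∩ B| > 14: fails.
(c) |A ∩ B| ≥ 15: fails.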